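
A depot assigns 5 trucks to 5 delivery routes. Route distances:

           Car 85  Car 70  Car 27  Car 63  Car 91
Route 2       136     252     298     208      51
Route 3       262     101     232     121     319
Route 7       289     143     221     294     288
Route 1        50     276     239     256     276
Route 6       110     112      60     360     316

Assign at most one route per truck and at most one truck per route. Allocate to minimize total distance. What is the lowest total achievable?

Minimum total: 425 km

Optimal: Car 85→Route 1 (50 km), Car 70→Route 7 (143 km), Car 27→Route 6 (60 km), Car 63→Route 3 (121 km), Car 91→Route 2 (51 km) — total 50+143+60+121+51 = 425 km.
Min-entry greedy (repeatedly take the single cheapest remaining cell) gives 556 km, worse by 131.
Next-best assignment: Car 85→Route 1, Car 70→Route 6, Car 27→Route 7, Car 63→Route 3, Car 91→Route 2 = 555 km.
Checked against all permutations: 425 km is optimal.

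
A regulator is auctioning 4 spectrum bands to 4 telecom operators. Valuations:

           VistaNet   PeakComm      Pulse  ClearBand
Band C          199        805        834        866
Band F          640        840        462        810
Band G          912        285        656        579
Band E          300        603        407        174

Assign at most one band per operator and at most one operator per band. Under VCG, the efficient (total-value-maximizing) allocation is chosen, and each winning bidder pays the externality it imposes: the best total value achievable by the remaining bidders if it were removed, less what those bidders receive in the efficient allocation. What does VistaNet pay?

VistaNet pays $115M.

Efficient allocation: VistaNet→Band G ($912M), PeakComm→Band E ($603M), Pulse→Band C ($834M), ClearBand→Band F ($810M); total welfare W = $3159M.
VistaNet receives Band G at value $912M, so the others get W − 912 = $2247M.
Without VistaNet: best allocation of the remaining 3 bidders over all 4 bands is PeakComm→Band F ($840M), Pulse→Band G ($656M), ClearBand→Band C ($866M), total $2362M.
VCG payment = (others' best without VistaNet) − (others' welfare with VistaNet) = 2362 − 2247 = $115M.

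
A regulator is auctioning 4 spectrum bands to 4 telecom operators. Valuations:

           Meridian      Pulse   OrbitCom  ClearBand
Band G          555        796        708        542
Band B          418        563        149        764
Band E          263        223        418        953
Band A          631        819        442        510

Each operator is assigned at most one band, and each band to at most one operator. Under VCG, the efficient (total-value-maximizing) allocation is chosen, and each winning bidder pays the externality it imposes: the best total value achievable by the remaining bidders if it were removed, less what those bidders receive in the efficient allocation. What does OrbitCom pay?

OrbitCom pays $190M.

Efficient allocation: Meridian→Band B ($418M), Pulse→Band A ($819M), OrbitCom→Band G ($708M), ClearBand→Band E ($953M); total welfare W = $2898M.
OrbitCom receives Band G at value $708M, so the others get W − 708 = $2190M.
Without OrbitCom: best allocation of the remaining 3 bidders over all 4 bands is Meridian→Band A ($631M), Pulse→Band G ($796M), ClearBand→Band E ($953M), total $2380M.
VCG payment = (others' best without OrbitCom) − (others' welfare with OrbitCom) = 2380 − 2190 = $190M.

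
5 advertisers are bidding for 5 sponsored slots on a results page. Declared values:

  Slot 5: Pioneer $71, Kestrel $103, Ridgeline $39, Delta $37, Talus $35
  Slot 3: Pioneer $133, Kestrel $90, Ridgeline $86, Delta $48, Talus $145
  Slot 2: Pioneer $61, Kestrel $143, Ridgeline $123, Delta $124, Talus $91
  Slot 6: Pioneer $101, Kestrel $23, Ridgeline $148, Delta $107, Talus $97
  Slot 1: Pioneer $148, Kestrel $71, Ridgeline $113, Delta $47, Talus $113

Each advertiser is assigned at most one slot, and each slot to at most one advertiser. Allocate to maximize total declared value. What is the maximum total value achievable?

Maximum total: $668

Optimal: Pioneer→Slot 1 ($148), Kestrel→Slot 5 ($103), Ridgeline→Slot 6 ($148), Delta→Slot 2 ($124), Talus→Slot 3 ($145) — total 148+103+148+124+145 = $668.
Swapping Pioneer↔Kestrel (Pioneer→Slot 5 $71, Kestrel→Slot 1 $71) loses 109.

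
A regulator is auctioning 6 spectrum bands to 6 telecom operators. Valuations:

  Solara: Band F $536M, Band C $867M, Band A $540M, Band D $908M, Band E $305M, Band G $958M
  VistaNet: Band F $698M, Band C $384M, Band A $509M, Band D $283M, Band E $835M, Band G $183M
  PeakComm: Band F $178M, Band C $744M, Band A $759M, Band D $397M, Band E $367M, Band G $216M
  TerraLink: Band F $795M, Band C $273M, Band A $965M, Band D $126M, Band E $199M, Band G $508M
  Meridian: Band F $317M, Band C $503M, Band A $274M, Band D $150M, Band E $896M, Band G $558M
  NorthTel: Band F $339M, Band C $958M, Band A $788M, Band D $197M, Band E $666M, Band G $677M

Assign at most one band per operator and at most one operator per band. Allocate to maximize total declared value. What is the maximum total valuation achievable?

Max total: $4888M

Treat this as an assignment problem: match each operator to one band.
Optimal: Solara→Band D ($908M), VistaNet→Band F ($698M), PeakComm→Band C ($744M), TerraLink→Band A ($965M), Meridian→Band E ($896M), NorthTel→Band G ($677M) — total 908+698+744+965+896+677 = $4888M.
Row-greedy (each operator in turn takes its best remaining band) gives $4047M, worse by 841.
Next-best assignment: Solara→Band G, VistaNet→Band F, PeakComm→Band D, TerraLink→Band A, Meridian→Band E, NorthTel→Band C = $4872M.
Swapping Solara↔VistaNet (Solara→Band F $536M, VistaNet→Band D $283M) loses 787.
No other one-to-one assignment exceeds $4888M.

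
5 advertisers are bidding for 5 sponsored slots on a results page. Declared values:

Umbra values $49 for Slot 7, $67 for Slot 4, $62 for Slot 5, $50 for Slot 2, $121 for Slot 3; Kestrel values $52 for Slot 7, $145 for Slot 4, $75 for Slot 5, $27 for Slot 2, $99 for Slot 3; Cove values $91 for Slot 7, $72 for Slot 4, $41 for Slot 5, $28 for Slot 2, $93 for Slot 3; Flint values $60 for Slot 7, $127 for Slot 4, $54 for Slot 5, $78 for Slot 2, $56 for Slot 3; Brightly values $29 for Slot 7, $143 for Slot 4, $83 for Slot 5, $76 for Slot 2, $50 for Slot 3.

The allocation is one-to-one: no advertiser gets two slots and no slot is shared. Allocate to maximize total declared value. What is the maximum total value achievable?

Maximum total: $518

This is the linear assignment problem.
Optimal: Umbra→Slot 3 ($121), Kestrel→Slot 4 ($145), Cove→Slot 7 ($91), Flint→Slot 2 ($78), Brightly→Slot 5 ($83) — total 121+145+91+78+83 = $518.
Next-best assignment: Umbra→Slot 3, Kestrel→Slot 5, Cove→Slot 7, Flint→Slot 2, Brightly→Slot 4 = $508.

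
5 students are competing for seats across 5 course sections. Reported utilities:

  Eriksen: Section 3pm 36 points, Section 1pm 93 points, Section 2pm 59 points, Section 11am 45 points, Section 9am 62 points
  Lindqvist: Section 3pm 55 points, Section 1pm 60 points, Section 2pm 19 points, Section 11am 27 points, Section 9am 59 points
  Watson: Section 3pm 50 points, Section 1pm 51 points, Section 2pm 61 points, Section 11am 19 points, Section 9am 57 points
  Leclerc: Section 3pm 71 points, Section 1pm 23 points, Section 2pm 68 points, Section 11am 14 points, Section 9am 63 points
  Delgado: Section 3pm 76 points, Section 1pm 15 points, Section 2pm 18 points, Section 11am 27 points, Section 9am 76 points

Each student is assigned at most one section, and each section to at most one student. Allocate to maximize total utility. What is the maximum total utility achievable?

Optimal: Eriksen→Section 1pm (93 points), Lindqvist→Section 11am (27 points), Watson→Section 2pm (61 points), Leclerc→Section 3pm (71 points), Delgado→Section 9am (76 points) — total 93+27+61+71+76 = 328 points.
Max-entry greedy (repeatedly take the single best remaining cell) gives 315 points, worse by 13.

Maximum total: 328 points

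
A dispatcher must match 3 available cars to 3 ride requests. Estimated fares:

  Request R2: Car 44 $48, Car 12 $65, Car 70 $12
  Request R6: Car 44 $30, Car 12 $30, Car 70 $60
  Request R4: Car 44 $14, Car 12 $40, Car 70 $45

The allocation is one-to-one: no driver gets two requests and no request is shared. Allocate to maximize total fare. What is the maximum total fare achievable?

Optimal: Car 44→Request R2 ($48), Car 12→Request R4 ($40), Car 70→Request R6 ($60) — total 48+40+60 = $148.
Max-entry greedy (repeatedly take the single best remaining cell) gives $139, worse by 9.
Swapping Car 12↔Car 70 (Car 12→Request R6 $30, Car 70→Request R4 $45) loses 25.

Max total: $148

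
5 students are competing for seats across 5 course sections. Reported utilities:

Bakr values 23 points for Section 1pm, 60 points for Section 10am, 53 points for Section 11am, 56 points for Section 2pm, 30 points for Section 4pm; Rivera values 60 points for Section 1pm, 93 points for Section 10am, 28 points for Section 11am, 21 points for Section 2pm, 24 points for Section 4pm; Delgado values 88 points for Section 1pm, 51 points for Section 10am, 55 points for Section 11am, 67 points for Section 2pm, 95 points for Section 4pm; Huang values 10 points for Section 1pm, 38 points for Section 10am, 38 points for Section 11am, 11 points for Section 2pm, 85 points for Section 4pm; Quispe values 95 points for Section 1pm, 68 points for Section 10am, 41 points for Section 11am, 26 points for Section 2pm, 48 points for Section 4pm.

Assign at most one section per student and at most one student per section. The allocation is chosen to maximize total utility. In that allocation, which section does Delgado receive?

Optimal: Bakr→Section 11am (53 points), Rivera→Section 10am (93 points), Delgado→Section 2pm (67 points), Huang→Section 4pm (85 points), Quispe→Section 1pm (95 points) — total 53+93+67+85+95 = 393 points.
Checked against all permutations: 393 points is optimal.
Delgado's own top section is Section 4pm (95 points), but forcing Delgado→Section 4pm and reassigning the rest optimally gives only 377 points — worse by 16.

Delgado receives Section 2pm.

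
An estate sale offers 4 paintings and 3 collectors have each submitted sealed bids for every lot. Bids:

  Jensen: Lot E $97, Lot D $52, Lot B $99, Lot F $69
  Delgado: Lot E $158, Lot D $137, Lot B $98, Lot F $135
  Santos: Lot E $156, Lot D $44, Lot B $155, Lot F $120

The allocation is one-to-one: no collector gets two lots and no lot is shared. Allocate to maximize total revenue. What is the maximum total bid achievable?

Max total: $392

Optimal: Jensen→Lot B ($99), Delgado→Lot D ($137), Santos→Lot E ($156) — total 99+137+156 = $392.
Column-greedy (each lot in turn goes to its best remaining collector) gives $365, worse by 27.
Next-best assignment: Jensen→Lot B, Delgado→Lot F, Santos→Lot E = $390.
Swapping Santos↔Delgado (Santos→Lot D $44, Delgado→Lot E $158) loses 91.
No other one-to-one assignment exceeds $392.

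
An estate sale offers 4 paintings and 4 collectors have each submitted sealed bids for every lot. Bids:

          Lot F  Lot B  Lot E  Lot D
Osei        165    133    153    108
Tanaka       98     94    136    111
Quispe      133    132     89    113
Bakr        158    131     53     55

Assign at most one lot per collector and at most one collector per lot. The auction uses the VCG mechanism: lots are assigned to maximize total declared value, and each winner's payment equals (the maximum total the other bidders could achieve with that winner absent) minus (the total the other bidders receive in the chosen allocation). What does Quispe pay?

Quispe pays $10.

Efficient allocation: Osei→Lot E ($153), Tanaka→Lot D ($111), Quispe→Lot B ($132), Bakr→Lot F ($158); total welfare W = $554.
Quispe receives Lot B at value $132, so the others get W − 132 = $422.
Without Quispe: best allocation of the remaining 3 bidders over all 4 lots is Osei→Lot F ($165), Tanaka→Lot E ($136), Bakr→Lot B ($131), total $432.
VCG payment = (others' best without Quispe) − (others' welfare with Quispe) = 432 − 422 = $10.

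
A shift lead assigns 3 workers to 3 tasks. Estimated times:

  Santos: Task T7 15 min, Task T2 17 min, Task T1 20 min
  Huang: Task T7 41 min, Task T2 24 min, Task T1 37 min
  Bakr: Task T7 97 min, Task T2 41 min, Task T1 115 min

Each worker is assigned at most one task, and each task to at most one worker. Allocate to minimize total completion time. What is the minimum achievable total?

This is the linear assignment problem.
Optimal: Santos→Task T7 (15 min), Huang→Task T1 (37 min), Bakr→Task T2 (41 min) — total 15+37+41 = 93 min.
Min-entry greedy (repeatedly take the single cheapest remaining cell) gives 154 min, worse by 61.

Minimum total: 93 min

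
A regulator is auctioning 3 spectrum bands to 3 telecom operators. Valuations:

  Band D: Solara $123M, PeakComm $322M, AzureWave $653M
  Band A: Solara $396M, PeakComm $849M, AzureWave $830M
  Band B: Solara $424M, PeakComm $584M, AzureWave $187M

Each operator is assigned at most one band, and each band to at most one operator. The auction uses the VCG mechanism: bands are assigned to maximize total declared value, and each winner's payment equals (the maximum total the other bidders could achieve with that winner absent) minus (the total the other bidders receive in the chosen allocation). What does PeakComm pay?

Efficient allocation: Solara→Band B ($424M), PeakComm→Band A ($849M), AzureWave→Band D ($653M); total welfare W = $1926M.
PeakComm receives Band A at value $849M, so the others get W − 849 = $1077M.
Without PeakComm: best allocation of the remaining 2 bidders over all 3 bands is Solara→Band B ($424M), AzureWave→Band A ($830M), total $1254M.
VCG payment = (others' best without PeakComm) − (others' welfare with PeakComm) = 1254 − 1077 = $177M.

PeakComm pays $177M.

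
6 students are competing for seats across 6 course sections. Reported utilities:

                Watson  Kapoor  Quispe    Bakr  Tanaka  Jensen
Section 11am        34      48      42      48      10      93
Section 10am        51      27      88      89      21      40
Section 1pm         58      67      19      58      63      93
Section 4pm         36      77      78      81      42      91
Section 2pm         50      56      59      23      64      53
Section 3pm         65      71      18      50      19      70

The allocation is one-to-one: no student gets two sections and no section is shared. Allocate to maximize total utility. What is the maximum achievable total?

Maximum total: 458 points

This is a one-to-one assignment (maximum-weight bipartite matching).
Optimal: Watson→Section 3pm (65 points), Kapoor→Section 1pm (67 points), Quispe→Section 10am (88 points), Bakr→Section 4pm (81 points), Tanaka→Section 2pm (64 points), Jensen→Section 11am (93 points) — total 65+67+88+81+64+93 = 458 points.
Row-greedy (each student in turn takes its best remaining section) gives 445 points, worse by 13.
Next-best assignment: Watson→Section 3pm, Kapoor→Section 1pm, Quispe→Section 4pm, Bakr→Section 10am, Tanaka→Section 2pm, Jensen→Section 11am = 456 points.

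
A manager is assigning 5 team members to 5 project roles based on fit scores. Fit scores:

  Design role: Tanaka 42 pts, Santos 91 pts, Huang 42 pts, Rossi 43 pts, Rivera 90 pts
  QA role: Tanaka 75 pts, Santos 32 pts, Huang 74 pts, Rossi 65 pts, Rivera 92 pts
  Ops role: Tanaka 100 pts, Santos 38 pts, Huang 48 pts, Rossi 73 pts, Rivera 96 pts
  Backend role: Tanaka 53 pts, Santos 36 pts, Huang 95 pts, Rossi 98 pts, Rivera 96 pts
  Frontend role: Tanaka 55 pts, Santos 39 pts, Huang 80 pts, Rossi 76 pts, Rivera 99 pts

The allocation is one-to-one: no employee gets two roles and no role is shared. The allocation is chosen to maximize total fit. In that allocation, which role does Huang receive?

Huang receives QA role.

This is a one-to-one assignment (maximum-weight bipartite matching).
Optimal: Tanaka→Ops role (100 pts), Santos→Design role (91 pts), Huang→QA role (74 pts), Rossi→Backend role (98 pts), Rivera→Frontend role (99 pts) — total 100+91+74+98+99 = 462 pts.
Column-greedy (each role in turn goes to its best remaining employee) gives 461 pts, worse by 1.
Swapping Tanaka↔Huang (Tanaka→QA role 75 pts, Huang→Ops role 48 pts) loses 51.
No other one-to-one assignment exceeds 462 pts.
Huang's own top role is Backend role (95 pts), but forcing Huang→Backend role and reassigning the rest optimally gives only 454 pts — worse by 8.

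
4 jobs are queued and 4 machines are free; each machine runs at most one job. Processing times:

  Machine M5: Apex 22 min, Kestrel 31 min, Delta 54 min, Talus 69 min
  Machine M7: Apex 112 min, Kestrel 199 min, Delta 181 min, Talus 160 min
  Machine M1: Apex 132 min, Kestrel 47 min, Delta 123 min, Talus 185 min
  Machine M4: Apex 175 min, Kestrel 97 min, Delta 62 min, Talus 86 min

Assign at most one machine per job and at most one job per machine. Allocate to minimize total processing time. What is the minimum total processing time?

Min total: 290 min

Optimal: Apex→Machine M7 (112 min), Kestrel→Machine M1 (47 min), Delta→Machine M4 (62 min), Talus→Machine M5 (69 min) — total 112+47+62+69 = 290 min.
Column-greedy (each machine in turn goes to its cheapest remaining job) gives 291 min, worse by 1.
Every other assignment is strictly worse.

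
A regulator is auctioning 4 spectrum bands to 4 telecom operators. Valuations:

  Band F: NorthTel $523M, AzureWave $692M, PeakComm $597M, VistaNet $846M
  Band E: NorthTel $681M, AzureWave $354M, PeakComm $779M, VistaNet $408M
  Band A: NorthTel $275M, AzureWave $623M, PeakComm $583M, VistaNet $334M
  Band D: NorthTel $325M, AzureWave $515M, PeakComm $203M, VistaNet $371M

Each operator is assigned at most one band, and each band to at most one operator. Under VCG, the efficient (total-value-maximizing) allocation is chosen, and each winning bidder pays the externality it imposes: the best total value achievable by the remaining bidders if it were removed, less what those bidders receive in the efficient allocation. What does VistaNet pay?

Efficient allocation: NorthTel→Band E ($681M), AzureWave→Band D ($515M), PeakComm→Band A ($583M), VistaNet→Band F ($846M); total welfare W = $2625M.
VistaNet receives Band F at value $846M, so the others get W − 846 = $1779M.
Without VistaNet: best allocation of the remaining 3 bidders over all 4 bands is NorthTel→Band E ($681M), AzureWave→Band F ($692M), PeakComm→Band A ($583M), total $1956M.
VCG payment = (others' best without VistaNet) − (others' welfare with VistaNet) = 1956 − 1779 = $177M.

VistaNet pays $177M.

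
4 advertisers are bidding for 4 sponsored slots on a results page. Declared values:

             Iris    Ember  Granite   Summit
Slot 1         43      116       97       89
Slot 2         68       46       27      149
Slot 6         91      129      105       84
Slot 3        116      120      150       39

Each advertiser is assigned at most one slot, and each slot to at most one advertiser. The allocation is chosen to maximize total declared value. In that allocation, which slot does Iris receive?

Iris receives Slot 6.

This is a one-to-one assignment (maximum-weight bipartite matching).
Optimal: Iris→Slot 6 ($91), Ember→Slot 1 ($116), Granite→Slot 3 ($150), Summit→Slot 2 ($149) — total 91+116+150+149 = $506.
Iris's own top slot is Slot 3 ($116), but forcing Iris→Slot 3 and reassigning the rest optimally gives only $491 — worse by 15.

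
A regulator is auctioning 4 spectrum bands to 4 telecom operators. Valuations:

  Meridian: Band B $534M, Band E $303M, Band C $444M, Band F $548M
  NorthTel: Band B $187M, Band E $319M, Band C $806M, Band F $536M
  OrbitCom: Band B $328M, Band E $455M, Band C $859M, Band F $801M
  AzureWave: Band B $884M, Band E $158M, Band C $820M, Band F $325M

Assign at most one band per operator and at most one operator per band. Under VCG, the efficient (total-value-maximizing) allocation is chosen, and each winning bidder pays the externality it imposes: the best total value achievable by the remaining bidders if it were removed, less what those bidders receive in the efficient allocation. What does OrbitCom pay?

OrbitCom pays $245M.

Efficient allocation: Meridian→Band E ($303M), NorthTel→Band C ($806M), OrbitCom→Band F ($801M), AzureWave→Band B ($884M); total welfare W = $2794M.
OrbitCom receives Band F at value $801M, so the others get W − 801 = $1993M.
Without OrbitCom: best allocation of the remaining 3 bidders over all 4 bands is Meridian→Band F ($548M), NorthTel→Band C ($806M), AzureWave→Band B ($884M), total $2238M.
VCG payment = (others' best without OrbitCom) − (others' welfare with OrbitCom) = 2238 − 1993 = $245M.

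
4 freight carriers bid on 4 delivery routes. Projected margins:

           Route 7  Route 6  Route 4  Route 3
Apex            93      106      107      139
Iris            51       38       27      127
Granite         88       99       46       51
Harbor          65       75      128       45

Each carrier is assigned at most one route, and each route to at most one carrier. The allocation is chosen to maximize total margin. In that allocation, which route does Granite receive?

Granite receives Route 7.

This is the linear assignment problem.
Optimal: Apex→Route 6 ($106k), Iris→Route 3 ($127k), Granite→Route 7 ($88k), Harbor→Route 4 ($128k) — total 106+127+88+128 = $449k.
Row-greedy (each carrier in turn takes its best remaining route) gives $417k, worse by 32.
Swapping Granite↔Harbor (Granite→Route 4 $46k, Harbor→Route 7 $65k) loses 105.
Granite's own top route is Route 6 ($99k), but forcing Granite→Route 6 and reassigning the rest optimally gives only $447k — worse by 2.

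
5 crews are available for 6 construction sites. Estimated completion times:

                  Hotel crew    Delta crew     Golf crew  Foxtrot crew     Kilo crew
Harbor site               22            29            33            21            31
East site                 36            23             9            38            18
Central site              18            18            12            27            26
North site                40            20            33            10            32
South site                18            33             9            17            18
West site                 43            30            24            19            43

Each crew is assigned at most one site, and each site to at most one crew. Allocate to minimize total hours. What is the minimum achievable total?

Min total: 77 hours

Optimal: Hotel crew→Harbor site (22 hours), Delta crew→Central site (18 hours), Golf crew→East site (9 hours), Foxtrot crew→North site (10 hours), Kilo crew→South site (18 hours) — total 22+18+9+10+18 = 77 hours.
Min-entry greedy (repeatedly take the single cheapest remaining cell) gives 84 hours, worse by 7.
Swapping Kilo crew↔Foxtrot crew (Kilo crew→North site 32 hours, Foxtrot crew→South site 17 hours) adds 21.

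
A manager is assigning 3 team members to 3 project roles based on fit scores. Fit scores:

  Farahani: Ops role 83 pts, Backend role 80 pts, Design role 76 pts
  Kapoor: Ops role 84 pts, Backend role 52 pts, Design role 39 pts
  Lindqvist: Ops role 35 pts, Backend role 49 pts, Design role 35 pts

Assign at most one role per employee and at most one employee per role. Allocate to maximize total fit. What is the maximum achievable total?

Maximum total: 209 pts

Treat this as an assignment problem: match each employee to one role.
Optimal: Farahani→Design role (76 pts), Kapoor→Ops role (84 pts), Lindqvist→Backend role (49 pts) — total 76+84+49 = 209 pts.
Row-greedy (each employee in turn takes its best remaining role) gives 170 pts, worse by 39.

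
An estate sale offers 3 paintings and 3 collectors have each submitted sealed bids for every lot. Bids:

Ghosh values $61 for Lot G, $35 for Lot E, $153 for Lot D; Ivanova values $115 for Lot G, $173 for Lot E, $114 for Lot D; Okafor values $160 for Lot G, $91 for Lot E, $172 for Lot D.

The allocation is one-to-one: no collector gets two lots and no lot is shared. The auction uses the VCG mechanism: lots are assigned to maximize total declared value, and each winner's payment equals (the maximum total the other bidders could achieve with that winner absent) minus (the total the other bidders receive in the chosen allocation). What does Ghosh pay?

Efficient allocation: Ghosh→Lot D ($153), Ivanova→Lot E ($173), Okafor→Lot G ($160); total welfare W = $486.
Ghosh receives Lot D at value $153, so the others get W − 153 = $333.
Without Ghosh: best allocation of the remaining 2 bidders over all 3 lots is Ivanova→Lot E ($173), Okafor→Lot D ($172), total $345.
VCG payment = (others' best without Ghosh) − (others' welfare with Ghosh) = 345 − 333 = $12.

Ghosh pays $12.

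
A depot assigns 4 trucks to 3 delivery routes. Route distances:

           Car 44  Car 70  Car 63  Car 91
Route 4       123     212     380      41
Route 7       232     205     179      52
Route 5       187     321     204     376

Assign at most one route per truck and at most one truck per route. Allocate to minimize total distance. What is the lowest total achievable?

Min total: 379 km

Optimal: Car 44→Route 4 (123 km), Car 91→Route 7 (52 km), Car 63→Route 5 (204 km) — total 123+52+204 = 379 km.
Min-entry greedy (repeatedly take the single cheapest remaining cell) gives 407 km, worse by 28.
Next-best assignment: Car 91→Route 4, Car 63→Route 7, Car 44→Route 5 = 407 km.
No other one-to-one assignment undercuts 379 km.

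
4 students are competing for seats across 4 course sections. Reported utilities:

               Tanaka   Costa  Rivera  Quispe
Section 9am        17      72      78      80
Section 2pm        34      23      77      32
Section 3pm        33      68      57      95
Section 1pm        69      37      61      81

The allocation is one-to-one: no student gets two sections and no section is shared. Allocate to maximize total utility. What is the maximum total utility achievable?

Optimal: Tanaka→Section 1pm (69 points), Costa→Section 9am (72 points), Rivera→Section 2pm (77 points), Quispe→Section 3pm (95 points) — total 69+72+77+95 = 313 points.
Column-greedy (each section in turn goes to its best remaining student) gives 294 points, worse by 19.
Next-best assignment: Tanaka→Section 1pm, Costa→Section 3pm, Rivera→Section 2pm, Quispe→Section 9am = 294 points.

Max total: 313 points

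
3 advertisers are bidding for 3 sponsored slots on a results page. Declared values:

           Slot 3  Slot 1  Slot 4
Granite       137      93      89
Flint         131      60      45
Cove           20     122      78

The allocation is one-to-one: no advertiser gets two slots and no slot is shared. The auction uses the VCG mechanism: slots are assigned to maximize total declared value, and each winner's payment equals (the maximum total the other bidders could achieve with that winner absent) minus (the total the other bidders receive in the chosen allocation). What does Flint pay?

Efficient allocation: Granite→Slot 4 ($89), Flint→Slot 3 ($131), Cove→Slot 1 ($122); total welfare W = $342.
Flint receives Slot 3 at value $131, so the others get W − 131 = $211.
Without Flint: best allocation of the remaining 2 bidders over all 3 slots is Granite→Slot 3 ($137), Cove→Slot 1 ($122), total $259.
VCG payment = (others' best without Flint) − (others' welfare with Flint) = 259 − 211 = $48.

Flint pays $48.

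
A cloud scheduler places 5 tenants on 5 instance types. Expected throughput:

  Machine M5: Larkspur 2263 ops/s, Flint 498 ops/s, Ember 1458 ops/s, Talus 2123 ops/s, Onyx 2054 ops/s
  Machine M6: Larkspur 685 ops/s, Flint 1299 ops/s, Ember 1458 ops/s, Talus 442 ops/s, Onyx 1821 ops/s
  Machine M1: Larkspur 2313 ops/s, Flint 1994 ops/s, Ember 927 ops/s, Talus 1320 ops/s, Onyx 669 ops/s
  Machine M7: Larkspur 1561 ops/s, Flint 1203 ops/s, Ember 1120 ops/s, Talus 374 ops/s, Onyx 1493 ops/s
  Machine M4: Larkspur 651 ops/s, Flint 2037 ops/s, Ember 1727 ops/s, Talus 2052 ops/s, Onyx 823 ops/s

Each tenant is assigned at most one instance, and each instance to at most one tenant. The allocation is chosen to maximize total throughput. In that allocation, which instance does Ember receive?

Ember receives Machine M6.

Treat this as an assignment problem: match each tenant to one instance.
Optimal: Larkspur→Machine M1 (2313 ops/s), Flint→Machine M4 (2037 ops/s), Ember→Machine M6 (1458 ops/s), Talus→Machine M5 (2123 ops/s), Onyx→Machine M7 (1493 ops/s) — total 2313+2037+1458+2123+1493 = 9424 ops/s.
Row-greedy (each tenant in turn takes its best remaining instance) gives 7743 ops/s, worse by 1681.
Swapping Ember↔Onyx (Ember→Machine M7 1120 ops/s, Onyx→Machine M6 1821 ops/s) loses 10.
Ember's own top instance is Machine M4 (1727 ops/s), but forcing Ember→Machine M4 and reassigning the rest optimally gives only 9226 ops/s — worse by 198.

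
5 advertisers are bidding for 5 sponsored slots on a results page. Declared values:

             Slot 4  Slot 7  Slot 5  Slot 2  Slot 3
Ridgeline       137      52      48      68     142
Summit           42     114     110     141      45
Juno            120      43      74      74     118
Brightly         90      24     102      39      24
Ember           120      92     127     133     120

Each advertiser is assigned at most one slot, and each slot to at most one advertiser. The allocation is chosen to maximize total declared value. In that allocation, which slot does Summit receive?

This is the linear assignment problem.
Optimal: Ridgeline→Slot 3 ($142), Summit→Slot 7 ($114), Juno→Slot 4 ($120), Brightly→Slot 5 ($102), Ember→Slot 2 ($133) — total 142+114+120+102+133 = $611.
Column-greedy (each slot in turn goes to its best remaining advertiser) gives $476, worse by 135.
Summit's own top slot is Slot 2 ($141), but forcing Summit→Slot 2 and reassigning the rest optimally gives only $597 — worse by 14.

Summit receives Slot 7.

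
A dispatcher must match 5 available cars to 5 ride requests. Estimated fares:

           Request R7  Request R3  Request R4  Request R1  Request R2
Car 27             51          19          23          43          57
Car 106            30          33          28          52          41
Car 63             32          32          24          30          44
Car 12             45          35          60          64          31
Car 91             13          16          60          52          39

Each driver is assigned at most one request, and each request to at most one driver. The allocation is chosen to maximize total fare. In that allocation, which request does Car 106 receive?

Car 106 receives Request R3.

Treat this as an assignment problem: match each driver to one request.
Optimal: Car 27→Request R7 ($51), Car 106→Request R3 ($33), Car 63→Request R2 ($44), Car 12→Request R1 ($64), Car 91→Request R4 ($60) — total 51+33+44+64+60 = $252.
Max-entry greedy (repeatedly take the single best remaining cell) gives $246, worse by 6.
Next-best assignment: Car 27→Request R7, Car 106→Request R2, Car 63→Request R3, Car 12→Request R1, Car 91→Request R4 = $248.
Swapping Car 106↔Car 12 (Car 106→Request R1 $52, Car 12→Request R3 $35) loses 10.
Car 106's own top request is Request R1 ($52), but forcing Car 106→Request R1 and reassigning the rest optimally gives only $246 — worse by 6.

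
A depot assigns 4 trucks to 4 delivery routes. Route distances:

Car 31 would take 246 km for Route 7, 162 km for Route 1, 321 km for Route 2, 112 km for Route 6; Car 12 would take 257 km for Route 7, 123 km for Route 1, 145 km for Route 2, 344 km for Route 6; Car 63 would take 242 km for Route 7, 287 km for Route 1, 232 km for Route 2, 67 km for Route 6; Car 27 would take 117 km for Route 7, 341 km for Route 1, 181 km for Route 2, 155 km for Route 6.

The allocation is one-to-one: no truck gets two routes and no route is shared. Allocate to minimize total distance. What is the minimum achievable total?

Optimal: Car 31→Route 1 (162 km), Car 12→Route 2 (145 km), Car 63→Route 6 (67 km), Car 27→Route 7 (117 km) — total 162+145+67+117 = 491 km.

Min total: 491 km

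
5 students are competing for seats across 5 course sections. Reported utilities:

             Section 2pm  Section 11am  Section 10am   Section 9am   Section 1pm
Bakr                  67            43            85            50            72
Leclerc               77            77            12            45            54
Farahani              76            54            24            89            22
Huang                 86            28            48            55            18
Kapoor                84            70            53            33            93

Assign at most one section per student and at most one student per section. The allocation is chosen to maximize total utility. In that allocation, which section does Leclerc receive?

Leclerc receives Section 11am.

Treat this as an assignment problem: match each student to one section.
Optimal: Bakr→Section 10am (85 points), Leclerc→Section 11am (77 points), Farahani→Section 9am (89 points), Huang→Section 2pm (86 points), Kapoor→Section 1pm (93 points) — total 85+77+89+86+93 = 430 points.
Leclerc's own top section is Section 2pm (77 points), but forcing Leclerc→Section 2pm and reassigning the rest optimally gives only 372 points — worse by 58.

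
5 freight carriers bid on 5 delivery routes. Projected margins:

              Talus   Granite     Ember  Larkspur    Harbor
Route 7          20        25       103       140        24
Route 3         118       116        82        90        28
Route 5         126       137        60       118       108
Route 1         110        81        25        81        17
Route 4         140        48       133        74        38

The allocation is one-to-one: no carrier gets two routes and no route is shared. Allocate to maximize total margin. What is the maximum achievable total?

This is a one-to-one assignment (maximum-weight bipartite matching).
Optimal: Talus→Route 1 ($110k), Granite→Route 3 ($116k), Ember→Route 4 ($133k), Larkspur→Route 7 ($140k), Harbor→Route 5 ($108k) — total 110+116+133+140+108 = $607k.
Max-entry greedy (repeatedly take the single best remaining cell) gives $516k, worse by 91.
Swapping Ember↔Harbor (Ember→Route 5 $60k, Harbor→Route 4 $38k) loses 143.
Every other assignment is strictly worse.

Max total: $607k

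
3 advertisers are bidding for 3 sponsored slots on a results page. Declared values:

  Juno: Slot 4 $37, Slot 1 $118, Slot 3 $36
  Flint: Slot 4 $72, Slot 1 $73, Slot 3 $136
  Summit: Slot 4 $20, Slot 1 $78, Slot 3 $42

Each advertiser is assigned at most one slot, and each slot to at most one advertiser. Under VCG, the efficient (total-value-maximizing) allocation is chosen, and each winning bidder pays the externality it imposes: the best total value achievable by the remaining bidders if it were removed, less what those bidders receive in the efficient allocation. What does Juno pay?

Efficient allocation: Juno→Slot 1 ($118), Flint→Slot 3 ($136), Summit→Slot 4 ($20); total welfare W = $274.
Juno receives Slot 1 at value $118, so the others get W − 118 = $156.
Without Juno: best allocation of the remaining 2 bidders over all 3 slots is Flint→Slot 3 ($136), Summit→Slot 1 ($78), total $214.
VCG payment = (others' best without Juno) − (others' welfare with Juno) = 214 − 156 = $58.

Juno pays $58.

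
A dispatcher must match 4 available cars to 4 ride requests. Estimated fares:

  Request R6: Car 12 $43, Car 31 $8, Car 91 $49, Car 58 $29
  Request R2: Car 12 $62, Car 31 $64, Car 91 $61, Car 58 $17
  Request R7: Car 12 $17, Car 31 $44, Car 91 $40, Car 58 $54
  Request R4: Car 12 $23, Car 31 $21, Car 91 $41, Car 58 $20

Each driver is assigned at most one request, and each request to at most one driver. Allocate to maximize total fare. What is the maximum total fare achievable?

Optimal: Car 12→Request R6 ($43), Car 31→Request R2 ($64), Car 91→Request R4 ($41), Car 58→Request R7 ($54) — total 43+64+41+54 = $202.

Max total: $202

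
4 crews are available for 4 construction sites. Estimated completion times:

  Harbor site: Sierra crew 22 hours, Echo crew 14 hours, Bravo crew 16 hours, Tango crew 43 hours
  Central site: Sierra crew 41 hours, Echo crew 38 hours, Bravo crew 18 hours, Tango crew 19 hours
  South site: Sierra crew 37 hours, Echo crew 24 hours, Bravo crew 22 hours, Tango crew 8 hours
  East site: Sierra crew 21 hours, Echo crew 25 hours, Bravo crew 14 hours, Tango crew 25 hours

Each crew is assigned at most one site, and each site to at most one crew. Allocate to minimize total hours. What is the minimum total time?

Treat this as an assignment problem: match each crew to one site.
Optimal: Sierra crew→East site (21 hours), Echo crew→Harbor site (14 hours), Bravo crew→Central site (18 hours), Tango crew→South site (8 hours) — total 21+14+18+8 = 61 hours.
Next-best assignment: Sierra crew→Harbor site, Echo crew→East site, Bravo crew→Central site, Tango crew→South site = 73 hours.
Swapping Sierra crew↔Bravo crew (Sierra crew→Central site 41 hours, Bravo crew→East site 14 hours) adds 16.

Minimum total: 61 hours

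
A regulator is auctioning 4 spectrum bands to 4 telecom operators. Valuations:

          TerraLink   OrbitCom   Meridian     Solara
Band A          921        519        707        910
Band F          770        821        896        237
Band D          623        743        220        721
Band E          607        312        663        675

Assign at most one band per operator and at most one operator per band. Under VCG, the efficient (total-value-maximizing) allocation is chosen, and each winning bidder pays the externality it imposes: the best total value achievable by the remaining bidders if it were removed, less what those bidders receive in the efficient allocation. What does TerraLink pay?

Efficient allocation: TerraLink→Band A ($921M), OrbitCom→Band D ($743M), Meridian→Band F ($896M), Solara→Band E ($675M); total welfare W = $3235M.
TerraLink receives Band A at value $921M, so the others get W − 921 = $2314M.
Without TerraLink: best allocation of the remaining 3 bidders over all 4 bands is OrbitCom→Band D ($743M), Meridian→Band F ($896M), Solara→Band A ($910M), total $2549M.
VCG payment = (others' best without TerraLink) − (others' welfare with TerraLink) = 2549 − 2314 = $235M.

TerraLink pays $235M.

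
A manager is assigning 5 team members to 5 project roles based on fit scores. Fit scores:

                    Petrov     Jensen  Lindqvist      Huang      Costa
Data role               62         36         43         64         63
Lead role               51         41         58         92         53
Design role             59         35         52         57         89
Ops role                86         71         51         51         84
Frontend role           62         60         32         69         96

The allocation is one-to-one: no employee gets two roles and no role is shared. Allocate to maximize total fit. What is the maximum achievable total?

Treat this as an assignment problem: match each employee to one role.
Optimal: Petrov→Data role (62 pts), Jensen→Ops role (71 pts), Lindqvist→Design role (52 pts), Huang→Lead role (92 pts), Costa→Frontend role (96 pts) — total 62+71+52+92+96 = 373 pts.
Next-best assignment: Petrov→Ops role, Jensen→Frontend role, Lindqvist→Data role, Huang→Lead role, Costa→Design role = 370 pts.
Swapping Jensen↔Costa (Jensen→Frontend role 60 pts, Costa→Ops role 84 pts) loses 23.

Maximum total: 373 pts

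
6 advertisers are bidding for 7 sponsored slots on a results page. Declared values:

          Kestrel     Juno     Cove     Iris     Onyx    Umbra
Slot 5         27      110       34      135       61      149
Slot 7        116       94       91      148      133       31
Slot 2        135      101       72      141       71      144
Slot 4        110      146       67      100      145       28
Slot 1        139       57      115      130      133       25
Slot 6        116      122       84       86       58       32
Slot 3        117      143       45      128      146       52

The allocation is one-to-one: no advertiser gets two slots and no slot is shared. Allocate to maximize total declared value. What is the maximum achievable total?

Optimal: Kestrel→Slot 2 ($135), Juno→Slot 4 ($146), Cove→Slot 1 ($115), Iris→Slot 7 ($148), Onyx→Slot 3 ($146), Umbra→Slot 5 ($149) — total 135+146+115+148+146+149 = $839.
Max-entry greedy (repeatedly take the single best remaining cell) gives $812, worse by 27.
Checked against all permutations: $839 is optimal.

Max total: $839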